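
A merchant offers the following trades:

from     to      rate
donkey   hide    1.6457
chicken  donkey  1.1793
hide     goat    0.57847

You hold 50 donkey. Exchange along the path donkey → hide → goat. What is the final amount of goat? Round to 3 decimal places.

50 donkey × 1.6457 = 82.285 hide
82.285 hide × 0.57847 = 47.59940395 goat

47.599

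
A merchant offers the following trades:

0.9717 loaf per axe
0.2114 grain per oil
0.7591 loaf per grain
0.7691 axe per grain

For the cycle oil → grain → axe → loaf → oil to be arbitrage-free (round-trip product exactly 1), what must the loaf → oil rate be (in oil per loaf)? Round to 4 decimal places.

6.3297

Known legs of the cycle: 0.2114 × 0.7691 × 0.9717 = 0.157986506958
For no arbitrage the full-cycle product must be 1, so the missing rate is 1 / 0.157986506958 ≈ 6.329654.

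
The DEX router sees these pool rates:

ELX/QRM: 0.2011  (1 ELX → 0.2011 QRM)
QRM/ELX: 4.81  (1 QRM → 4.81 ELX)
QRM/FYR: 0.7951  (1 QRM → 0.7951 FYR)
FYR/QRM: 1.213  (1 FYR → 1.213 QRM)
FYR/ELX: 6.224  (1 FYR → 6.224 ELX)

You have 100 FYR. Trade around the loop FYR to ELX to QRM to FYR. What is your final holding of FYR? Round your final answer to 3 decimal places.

100 FYR × 6.224 = 622.4 ELX
622.4 ELX × 0.2011 = 125.16464 QRM
125.16464 QRM × 0.7951 = 99.518405264 FYR

99.518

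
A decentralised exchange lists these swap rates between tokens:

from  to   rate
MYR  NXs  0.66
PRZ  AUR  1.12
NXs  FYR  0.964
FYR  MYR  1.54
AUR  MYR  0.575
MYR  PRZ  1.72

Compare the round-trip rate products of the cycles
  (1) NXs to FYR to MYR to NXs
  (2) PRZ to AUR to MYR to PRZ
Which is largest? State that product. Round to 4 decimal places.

(1) 0.964 × 1.54 × 0.66 = 0.97981
(2) 1.12 × 0.575 × 1.72 = 1.10768
Highest is cycle (2) at 1.1077 (>1, arbitrage).

1.1077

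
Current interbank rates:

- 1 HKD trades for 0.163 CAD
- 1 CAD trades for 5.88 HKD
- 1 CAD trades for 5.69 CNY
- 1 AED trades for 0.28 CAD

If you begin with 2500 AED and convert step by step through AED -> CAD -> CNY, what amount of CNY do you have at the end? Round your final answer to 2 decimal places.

3983.00

2500 AED × 0.28 = 700 CAD
700 CAD × 5.69 = 3983 CNY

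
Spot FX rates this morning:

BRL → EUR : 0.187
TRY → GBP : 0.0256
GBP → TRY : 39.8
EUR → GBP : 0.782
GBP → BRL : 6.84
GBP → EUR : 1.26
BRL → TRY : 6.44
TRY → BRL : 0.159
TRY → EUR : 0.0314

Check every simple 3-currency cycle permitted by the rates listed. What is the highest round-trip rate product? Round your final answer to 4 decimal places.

1.1277

TRY→GBP→BRL→TRY: 0.0256 × 6.84 × 6.44 = 1.12767
BRL→EUR→GBP→BRL: 0.187 × 0.782 × 6.84 = 1.00024
TRY→EUR→GBP→TRY: 0.0314 × 0.782 × 39.8 = 0.97728
Maximum is TRY→GBP→BRL→TRY at 1.1277; arbitrage exists.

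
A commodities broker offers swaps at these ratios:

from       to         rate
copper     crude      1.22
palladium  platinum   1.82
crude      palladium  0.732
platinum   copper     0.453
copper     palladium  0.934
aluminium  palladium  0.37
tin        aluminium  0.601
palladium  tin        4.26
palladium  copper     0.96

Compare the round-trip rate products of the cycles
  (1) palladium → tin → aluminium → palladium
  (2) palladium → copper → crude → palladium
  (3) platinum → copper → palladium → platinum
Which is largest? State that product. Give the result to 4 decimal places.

0.9473

(1) 4.26 × 0.601 × 0.37 = 0.94730
(2) 0.96 × 1.22 × 0.732 = 0.85732
(3) 0.453 × 0.934 × 1.82 = 0.77005
Highest is cycle (1) at 0.9473 (≤1, no arbitrage).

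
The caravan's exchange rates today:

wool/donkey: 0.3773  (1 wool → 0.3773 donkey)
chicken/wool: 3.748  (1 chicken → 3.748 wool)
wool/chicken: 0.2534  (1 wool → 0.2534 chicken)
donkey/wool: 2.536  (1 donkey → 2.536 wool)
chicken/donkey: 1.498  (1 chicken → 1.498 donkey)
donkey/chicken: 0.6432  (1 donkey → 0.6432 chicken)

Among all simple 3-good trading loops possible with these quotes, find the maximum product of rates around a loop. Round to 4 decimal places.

donkey→wool→chicken→donkey: 2.536 × 0.2534 × 1.498 = 0.96265
donkey→chicken→wool→donkey: 0.6432 × 3.748 × 0.3773 = 0.90956
Maximum is donkey→wool→chicken→donkey at 0.9626; no arbitrage — every cycle loses value.

0.9626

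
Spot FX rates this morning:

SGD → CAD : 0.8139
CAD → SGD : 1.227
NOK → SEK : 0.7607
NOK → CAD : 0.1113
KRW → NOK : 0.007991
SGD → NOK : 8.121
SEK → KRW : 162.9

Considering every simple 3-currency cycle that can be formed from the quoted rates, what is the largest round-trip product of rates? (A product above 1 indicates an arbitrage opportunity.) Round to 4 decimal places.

1.1090

SGD→NOK→CAD→SGD: 8.121 × 0.1113 × 1.227 = 1.10905
KRW→NOK→SEK→KRW: 0.007991 × 0.7607 × 162.9 = 0.99023
Maximum is SGD→NOK→CAD→SGD at 1.1090; arbitrage exists.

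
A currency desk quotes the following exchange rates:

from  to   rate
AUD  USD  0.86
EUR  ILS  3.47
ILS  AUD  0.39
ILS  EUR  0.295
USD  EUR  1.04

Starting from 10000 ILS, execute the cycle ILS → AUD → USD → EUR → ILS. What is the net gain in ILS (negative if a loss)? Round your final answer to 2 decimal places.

10000 ILS × 0.39 = 3900 AUD
3900 AUD × 0.86 = 3354 USD
3354 USD × 1.04 = 3488.16 EUR
3488.16 EUR × 3.47 = 12103.9152 ILS
Net change: 12103.9152 − 10000 = 2103.9152 ILS

2103.92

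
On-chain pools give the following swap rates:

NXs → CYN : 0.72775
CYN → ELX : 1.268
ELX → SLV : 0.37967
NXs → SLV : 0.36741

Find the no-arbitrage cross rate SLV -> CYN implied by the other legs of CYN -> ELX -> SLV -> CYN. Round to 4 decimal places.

Known legs of the cycle: 1.268 × 0.37967 = 0.48142156
For no arbitrage the full-cycle product must be 1, so the missing rate is 1 / 0.48142156 ≈ 2.077182.

2.0772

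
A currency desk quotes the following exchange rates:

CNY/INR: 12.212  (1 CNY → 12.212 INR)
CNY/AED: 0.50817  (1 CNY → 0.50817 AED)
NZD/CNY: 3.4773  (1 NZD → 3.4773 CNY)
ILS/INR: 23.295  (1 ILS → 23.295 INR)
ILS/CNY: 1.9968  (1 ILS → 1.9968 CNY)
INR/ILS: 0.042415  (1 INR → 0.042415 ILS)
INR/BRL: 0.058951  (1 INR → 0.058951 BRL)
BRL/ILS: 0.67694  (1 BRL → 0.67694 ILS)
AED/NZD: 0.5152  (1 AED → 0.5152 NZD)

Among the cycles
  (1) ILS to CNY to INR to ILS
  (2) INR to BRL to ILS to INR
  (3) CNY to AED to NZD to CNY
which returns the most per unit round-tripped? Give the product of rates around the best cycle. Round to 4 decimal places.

(1) 1.9968 × 12.212 × 0.042415 = 1.03429
(2) 0.058951 × 0.67694 × 23.295 = 0.92962
(3) 0.50817 × 0.5152 × 3.4773 = 0.91039
Highest is cycle (1) at 1.0343 (>1, arbitrage).

1.0343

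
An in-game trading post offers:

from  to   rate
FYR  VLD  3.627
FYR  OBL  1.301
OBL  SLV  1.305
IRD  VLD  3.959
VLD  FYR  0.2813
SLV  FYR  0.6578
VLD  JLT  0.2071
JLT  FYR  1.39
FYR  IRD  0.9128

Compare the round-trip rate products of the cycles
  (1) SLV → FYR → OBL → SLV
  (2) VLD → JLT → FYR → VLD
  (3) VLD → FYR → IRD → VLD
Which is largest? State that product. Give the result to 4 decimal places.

(1) 0.6578 × 1.301 × 1.305 = 1.11682
(2) 0.2071 × 1.39 × 3.627 = 1.04410
(3) 0.2813 × 0.9128 × 3.959 = 1.01655
Highest is cycle (1) at 1.1168 (>1, arbitrage).

1.1168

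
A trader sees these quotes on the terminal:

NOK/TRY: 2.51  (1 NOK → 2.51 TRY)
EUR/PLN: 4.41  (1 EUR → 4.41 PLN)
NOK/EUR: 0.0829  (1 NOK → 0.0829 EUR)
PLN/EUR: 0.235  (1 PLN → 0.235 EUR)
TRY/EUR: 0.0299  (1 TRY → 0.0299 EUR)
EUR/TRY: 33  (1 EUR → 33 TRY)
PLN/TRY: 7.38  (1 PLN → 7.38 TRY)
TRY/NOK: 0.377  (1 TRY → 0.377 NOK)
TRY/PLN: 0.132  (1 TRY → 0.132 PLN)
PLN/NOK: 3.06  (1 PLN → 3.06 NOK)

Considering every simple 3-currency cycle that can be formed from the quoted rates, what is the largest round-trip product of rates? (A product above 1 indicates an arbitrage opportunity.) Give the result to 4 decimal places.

NOK→EUR→PLN→NOK: 0.0829 × 4.41 × 3.06 = 1.11870
NOK→EUR→TRY→NOK: 0.0829 × 33 × 0.377 = 1.03136
PLN→EUR→TRY→PLN: 0.235 × 33 × 0.132 = 1.02366
NOK→TRY→PLN→NOK: 2.51 × 0.132 × 3.06 = 1.01384
PLN→TRY→EUR→PLN: 7.38 × 0.0299 × 4.41 = 0.97312
Maximum is NOK→EUR→PLN→NOK at 1.1187; arbitrage exists.

1.1187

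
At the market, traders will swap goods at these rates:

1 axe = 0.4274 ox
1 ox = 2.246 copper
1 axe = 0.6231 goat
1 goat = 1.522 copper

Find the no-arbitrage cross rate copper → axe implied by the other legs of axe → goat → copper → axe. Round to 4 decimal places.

Known legs of the cycle: 0.6231 × 1.522 = 0.9483582
For no arbitrage the full-cycle product must be 1, so the missing rate is 1 / 0.9483582 ≈ 1.054454.

1.0545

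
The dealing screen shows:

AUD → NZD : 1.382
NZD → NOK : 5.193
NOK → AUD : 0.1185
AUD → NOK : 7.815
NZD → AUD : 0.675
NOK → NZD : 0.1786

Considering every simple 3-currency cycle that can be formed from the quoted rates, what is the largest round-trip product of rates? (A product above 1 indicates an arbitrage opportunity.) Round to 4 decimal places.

0.9421

NOK→NZD→AUD→NOK: 0.1786 × 0.675 × 7.815 = 0.94214
NOK→AUD→NZD→NOK: 0.1185 × 1.382 × 5.193 = 0.85044
Maximum is NOK→NZD→AUD→NOK at 0.9421; no arbitrage — every cycle loses value.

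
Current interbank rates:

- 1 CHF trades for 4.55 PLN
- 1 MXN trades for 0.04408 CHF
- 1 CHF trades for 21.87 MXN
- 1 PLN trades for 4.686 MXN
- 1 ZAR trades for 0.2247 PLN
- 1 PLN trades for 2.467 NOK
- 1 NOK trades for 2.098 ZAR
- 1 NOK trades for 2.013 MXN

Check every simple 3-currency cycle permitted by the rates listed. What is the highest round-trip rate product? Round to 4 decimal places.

1.1630

PLN→NOK→ZAR→PLN: 2.467 × 2.098 × 0.2247 = 1.16299
PLN→MXN→CHF→PLN: 4.686 × 0.04408 × 4.55 = 0.93984
Maximum is PLN→NOK→ZAR→PLN at 1.1630; arbitrage exists.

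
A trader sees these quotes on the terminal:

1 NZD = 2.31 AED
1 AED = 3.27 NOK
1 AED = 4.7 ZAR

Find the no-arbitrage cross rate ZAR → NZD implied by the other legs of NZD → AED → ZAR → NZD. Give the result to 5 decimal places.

Known legs of the cycle: 2.31 × 4.7 = 10.857
For no arbitrage the full-cycle product must be 1, so the missing rate is 1 / 10.857 ≈ 0.0921065.

0.09211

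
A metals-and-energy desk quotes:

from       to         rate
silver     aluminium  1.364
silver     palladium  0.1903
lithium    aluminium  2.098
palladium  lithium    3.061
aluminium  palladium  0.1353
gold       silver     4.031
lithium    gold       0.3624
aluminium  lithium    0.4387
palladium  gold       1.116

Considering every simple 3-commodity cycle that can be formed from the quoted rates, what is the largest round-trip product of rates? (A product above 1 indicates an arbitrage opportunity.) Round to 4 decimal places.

0.8689

lithium→aluminium→palladium→lithium: 2.098 × 0.1353 × 3.061 = 0.86889
palladium→gold→silver→palladium: 1.116 × 4.031 × 0.1903 = 0.85608
Maximum is lithium→aluminium→palladium→lithium at 0.8689; no arbitrage — every cycle loses value.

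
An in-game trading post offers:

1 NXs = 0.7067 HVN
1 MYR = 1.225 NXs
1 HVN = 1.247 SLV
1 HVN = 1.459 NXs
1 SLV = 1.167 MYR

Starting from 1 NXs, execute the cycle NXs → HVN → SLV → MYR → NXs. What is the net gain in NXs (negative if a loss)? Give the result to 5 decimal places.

1 NXs × 0.7067 = 0.7067 HVN
0.7067 HVN × 1.247 = 0.8812549 SLV
0.8812549 SLV × 1.167 = 1.0284244683 MYR
1.0284244683 MYR × 1.225 = 1.2598199736675 NXs
Net change: 1.2598199736675 − 1 = 0.2598199736675 NXs

0.25982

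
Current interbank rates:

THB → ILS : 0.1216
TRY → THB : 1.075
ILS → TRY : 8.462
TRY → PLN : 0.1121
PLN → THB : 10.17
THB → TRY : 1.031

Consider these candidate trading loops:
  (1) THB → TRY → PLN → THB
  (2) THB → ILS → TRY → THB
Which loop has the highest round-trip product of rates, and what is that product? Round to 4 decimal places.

(1) 1.031 × 0.1121 × 10.17 = 1.17540
(2) 0.1216 × 8.462 × 1.075 = 1.10615
Highest is cycle (1) at 1.1754 (>1, arbitrage).

1.1754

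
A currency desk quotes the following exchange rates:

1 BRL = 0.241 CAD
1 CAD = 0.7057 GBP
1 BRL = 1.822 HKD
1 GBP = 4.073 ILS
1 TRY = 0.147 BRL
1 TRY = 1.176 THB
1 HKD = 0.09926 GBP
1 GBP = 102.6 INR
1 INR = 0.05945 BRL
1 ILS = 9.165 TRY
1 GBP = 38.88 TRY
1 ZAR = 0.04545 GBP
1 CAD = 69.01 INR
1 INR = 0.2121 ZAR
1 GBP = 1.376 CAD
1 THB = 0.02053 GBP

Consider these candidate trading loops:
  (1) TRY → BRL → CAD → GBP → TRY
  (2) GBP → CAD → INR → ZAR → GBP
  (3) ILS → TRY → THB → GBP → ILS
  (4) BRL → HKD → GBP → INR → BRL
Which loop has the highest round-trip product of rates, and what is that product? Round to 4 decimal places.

1.1031

(1) 0.147 × 0.241 × 0.7057 × 38.88 = 0.97203
(2) 1.376 × 69.01 × 0.2121 × 0.04545 = 0.91539
(3) 9.165 × 1.176 × 0.02053 × 4.073 = 0.90125
(4) 1.822 × 0.09926 × 102.6 × 0.05945 = 1.10312
Highest is cycle (4) at 1.1031 (>1, arbitrage).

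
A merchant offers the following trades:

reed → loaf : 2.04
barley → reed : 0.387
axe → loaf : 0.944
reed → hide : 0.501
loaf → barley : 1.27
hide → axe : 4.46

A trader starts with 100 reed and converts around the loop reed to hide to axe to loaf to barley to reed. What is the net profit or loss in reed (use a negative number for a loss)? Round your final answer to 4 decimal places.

100 reed × 0.501 = 50.1 hide
50.1 hide × 4.46 = 223.446 axe
223.446 axe × 0.944 = 210.933024 loaf
210.933024 loaf × 1.27 = 267.88494048 barley
267.88494048 barley × 0.387 = 103.67147196576 reed
Net change: 103.67147196576 − 100 = 3.67147196576 reed

3.6715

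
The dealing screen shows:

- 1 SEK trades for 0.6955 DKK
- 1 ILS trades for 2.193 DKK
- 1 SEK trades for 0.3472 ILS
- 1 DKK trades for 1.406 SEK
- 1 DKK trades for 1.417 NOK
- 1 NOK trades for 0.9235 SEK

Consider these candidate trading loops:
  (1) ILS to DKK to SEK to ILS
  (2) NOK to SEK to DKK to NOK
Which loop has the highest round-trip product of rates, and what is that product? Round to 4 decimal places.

1.0705

(1) 2.193 × 1.406 × 0.3472 = 1.07054
(2) 0.9235 × 0.6955 × 1.417 = 0.91013
Highest is cycle (1) at 1.0705 (>1, arbitrage).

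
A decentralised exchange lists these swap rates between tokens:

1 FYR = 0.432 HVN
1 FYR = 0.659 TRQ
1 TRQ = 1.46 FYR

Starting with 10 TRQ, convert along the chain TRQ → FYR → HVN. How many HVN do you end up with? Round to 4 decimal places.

10 TRQ × 1.46 = 14.6 FYR
14.6 FYR × 0.432 = 6.3072 HVN

6.3072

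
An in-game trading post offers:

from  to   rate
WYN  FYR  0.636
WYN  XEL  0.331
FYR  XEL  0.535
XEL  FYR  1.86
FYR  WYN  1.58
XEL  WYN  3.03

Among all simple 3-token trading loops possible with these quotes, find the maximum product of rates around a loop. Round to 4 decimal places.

XEL→WYN→FYR→XEL: 3.03 × 0.636 × 0.535 = 1.03099
XEL→FYR→WYN→XEL: 1.86 × 1.58 × 0.331 = 0.97274
Maximum is XEL→WYN→FYR→XEL at 1.0310; arbitrage exists.

1.0310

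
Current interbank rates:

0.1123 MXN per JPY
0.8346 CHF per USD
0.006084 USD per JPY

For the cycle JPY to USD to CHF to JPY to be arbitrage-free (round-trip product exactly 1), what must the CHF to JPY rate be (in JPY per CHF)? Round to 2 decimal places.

Known legs of the cycle: 0.006084 × 0.8346 = 0.0050777064
For no arbitrage the full-cycle product must be 1, so the missing rate is 1 / 0.0050777064 ≈ 196.9393.

196.94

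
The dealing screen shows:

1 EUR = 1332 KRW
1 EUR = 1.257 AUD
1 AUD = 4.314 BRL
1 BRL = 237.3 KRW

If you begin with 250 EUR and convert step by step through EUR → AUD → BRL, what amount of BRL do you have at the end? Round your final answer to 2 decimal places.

250 EUR × 1.257 = 314.25 AUD
314.25 AUD × 4.314 = 1355.6745 BRL

1355.67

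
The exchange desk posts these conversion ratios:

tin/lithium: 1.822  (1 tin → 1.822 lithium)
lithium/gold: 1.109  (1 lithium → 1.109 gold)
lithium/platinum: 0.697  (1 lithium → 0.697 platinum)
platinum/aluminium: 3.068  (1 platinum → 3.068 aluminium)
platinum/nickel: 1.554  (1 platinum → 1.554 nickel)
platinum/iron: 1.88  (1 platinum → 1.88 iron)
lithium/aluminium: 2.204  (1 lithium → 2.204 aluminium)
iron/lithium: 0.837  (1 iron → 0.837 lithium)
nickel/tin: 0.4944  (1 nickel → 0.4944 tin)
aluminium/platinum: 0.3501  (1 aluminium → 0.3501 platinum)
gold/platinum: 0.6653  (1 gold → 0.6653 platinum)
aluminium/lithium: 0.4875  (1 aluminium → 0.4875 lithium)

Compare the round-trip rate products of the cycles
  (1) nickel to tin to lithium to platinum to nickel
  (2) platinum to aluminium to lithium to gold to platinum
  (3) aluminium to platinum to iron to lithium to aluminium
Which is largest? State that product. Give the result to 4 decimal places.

1.2142

(1) 0.4944 × 1.822 × 0.697 × 1.554 = 0.97569
(2) 3.068 × 0.4875 × 1.109 × 0.6653 = 1.10352
(3) 0.3501 × 1.88 × 0.837 × 2.204 = 1.21419
Highest is cycle (3) at 1.2142 (>1, arbitrage).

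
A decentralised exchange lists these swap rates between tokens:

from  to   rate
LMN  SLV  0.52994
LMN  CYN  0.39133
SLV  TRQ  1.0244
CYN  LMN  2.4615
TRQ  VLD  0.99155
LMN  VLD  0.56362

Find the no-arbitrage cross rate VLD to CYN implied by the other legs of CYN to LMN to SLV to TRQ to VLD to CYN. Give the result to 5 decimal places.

0.75473

Known legs of the cycle: 2.4615 × 0.52994 × 1.0244 × 0.99155 = 1.3249842936481242
For no arbitrage the full-cycle product must be 1, so the missing rate is 1 / 1.3249842936481242 ≈ 0.7547259.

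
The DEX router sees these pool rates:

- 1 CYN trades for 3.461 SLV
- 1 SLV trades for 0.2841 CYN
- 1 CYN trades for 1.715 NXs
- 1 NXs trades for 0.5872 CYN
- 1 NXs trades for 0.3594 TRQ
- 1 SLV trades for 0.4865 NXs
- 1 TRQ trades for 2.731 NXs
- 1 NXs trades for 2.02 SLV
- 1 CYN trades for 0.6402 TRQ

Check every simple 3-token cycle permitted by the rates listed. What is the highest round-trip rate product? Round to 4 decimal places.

NXs→CYN→TRQ→NXs: 0.5872 × 0.6402 × 2.731 = 1.02665
SLV→NXs→CYN→SLV: 0.4865 × 0.5872 × 3.461 = 0.98871
SLV→CYN→NXs→SLV: 0.2841 × 1.715 × 2.02 = 0.98421
Maximum is NXs→CYN→TRQ→NXs at 1.0267; arbitrage exists.

1.0267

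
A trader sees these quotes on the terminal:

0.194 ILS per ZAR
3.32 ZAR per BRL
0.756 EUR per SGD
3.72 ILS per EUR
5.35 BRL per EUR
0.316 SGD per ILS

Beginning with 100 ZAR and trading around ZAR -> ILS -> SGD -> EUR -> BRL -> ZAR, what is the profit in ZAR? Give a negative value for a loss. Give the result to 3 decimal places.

-17.681

100 ZAR × 0.194 = 19.4 ILS
19.4 ILS × 0.316 = 6.1304 SGD
6.1304 SGD × 0.756 = 4.6345824 EUR
4.6345824 EUR × 5.35 = 24.79501584 BRL
24.79501584 BRL × 3.32 = 82.3194525888 ZAR
Net change: 82.3194525888 − 100 = -17.6805474112 ZAR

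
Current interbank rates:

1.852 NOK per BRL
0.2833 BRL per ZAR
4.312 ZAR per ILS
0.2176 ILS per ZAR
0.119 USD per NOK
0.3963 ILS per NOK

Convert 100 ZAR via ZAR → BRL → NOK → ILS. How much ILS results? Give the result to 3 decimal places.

20.793

100 ZAR × 0.2833 = 28.33 BRL
28.33 BRL × 1.852 = 52.46716 NOK
52.46716 NOK × 0.3963 = 20.792735508 ILS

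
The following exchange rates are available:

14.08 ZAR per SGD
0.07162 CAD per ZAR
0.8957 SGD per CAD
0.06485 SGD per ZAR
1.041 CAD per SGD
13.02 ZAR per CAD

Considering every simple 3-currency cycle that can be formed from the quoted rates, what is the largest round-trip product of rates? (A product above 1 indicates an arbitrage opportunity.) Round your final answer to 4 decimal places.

0.9032

CAD→SGD→ZAR→CAD: 0.8957 × 14.08 × 0.07162 = 0.90323
CAD→ZAR→SGD→CAD: 13.02 × 0.06485 × 1.041 = 0.87897
Maximum is CAD→SGD→ZAR→CAD at 0.9032; no arbitrage — every cycle loses value.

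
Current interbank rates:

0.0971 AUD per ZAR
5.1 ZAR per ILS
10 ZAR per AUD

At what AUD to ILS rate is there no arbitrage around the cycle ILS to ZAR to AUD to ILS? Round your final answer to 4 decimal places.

Known legs of the cycle: 5.1 × 0.0971 = 0.49521
For no arbitrage the full-cycle product must be 1, so the missing rate is 1 / 0.49521 ≈ 2.019345.

2.0193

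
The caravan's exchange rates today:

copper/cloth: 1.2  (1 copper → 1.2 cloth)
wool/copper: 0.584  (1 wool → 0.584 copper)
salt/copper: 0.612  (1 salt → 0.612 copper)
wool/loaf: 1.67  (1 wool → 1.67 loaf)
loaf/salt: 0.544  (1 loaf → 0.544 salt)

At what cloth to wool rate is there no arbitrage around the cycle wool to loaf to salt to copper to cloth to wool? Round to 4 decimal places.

1.4988

Known legs of the cycle: 1.67 × 0.544 × 0.612 × 1.2 = 0.667187712
For no arbitrage the full-cycle product must be 1, so the missing rate is 1 / 0.667187712 ≈ 1.498829.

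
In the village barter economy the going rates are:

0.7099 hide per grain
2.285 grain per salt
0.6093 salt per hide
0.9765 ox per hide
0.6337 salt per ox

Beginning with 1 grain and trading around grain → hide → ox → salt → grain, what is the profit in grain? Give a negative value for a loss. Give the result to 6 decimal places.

0.003782

1 grain × 0.7099 = 0.7099 hide
0.7099 hide × 0.9765 = 0.69321735 ox
0.69321735 ox × 0.6337 = 0.439291834695 salt
0.439291834695 salt × 2.285 = 1.003781842278075 grain
Net change: 1.003781842278075 − 1 = 0.003781842278075 grain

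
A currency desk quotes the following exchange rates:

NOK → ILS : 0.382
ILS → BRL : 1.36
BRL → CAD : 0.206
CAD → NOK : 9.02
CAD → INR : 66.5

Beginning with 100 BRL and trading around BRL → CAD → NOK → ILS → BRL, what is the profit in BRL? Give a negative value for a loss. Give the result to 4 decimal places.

100 BRL × 0.206 = 20.6 CAD
20.6 CAD × 9.02 = 185.812 NOK
185.812 NOK × 0.382 = 70.980184 ILS
70.980184 ILS × 1.36 = 96.53305024 BRL
Net change: 96.53305024 − 100 = -3.46694976 BRL

-3.4669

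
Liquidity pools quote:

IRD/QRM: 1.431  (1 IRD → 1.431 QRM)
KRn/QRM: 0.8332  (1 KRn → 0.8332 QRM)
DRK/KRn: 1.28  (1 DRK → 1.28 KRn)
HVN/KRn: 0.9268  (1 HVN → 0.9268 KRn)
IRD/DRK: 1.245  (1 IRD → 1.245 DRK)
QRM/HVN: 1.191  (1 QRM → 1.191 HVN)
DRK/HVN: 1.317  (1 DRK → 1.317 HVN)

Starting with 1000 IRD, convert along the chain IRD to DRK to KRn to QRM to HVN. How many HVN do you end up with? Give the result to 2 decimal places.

1000 IRD × 1.245 = 1245 DRK
1245 DRK × 1.28 = 1593.6 KRn
1593.6 KRn × 0.8332 = 1327.78752 QRM
1327.78752 QRM × 1.191 = 1581.39493632 HVN

1581.39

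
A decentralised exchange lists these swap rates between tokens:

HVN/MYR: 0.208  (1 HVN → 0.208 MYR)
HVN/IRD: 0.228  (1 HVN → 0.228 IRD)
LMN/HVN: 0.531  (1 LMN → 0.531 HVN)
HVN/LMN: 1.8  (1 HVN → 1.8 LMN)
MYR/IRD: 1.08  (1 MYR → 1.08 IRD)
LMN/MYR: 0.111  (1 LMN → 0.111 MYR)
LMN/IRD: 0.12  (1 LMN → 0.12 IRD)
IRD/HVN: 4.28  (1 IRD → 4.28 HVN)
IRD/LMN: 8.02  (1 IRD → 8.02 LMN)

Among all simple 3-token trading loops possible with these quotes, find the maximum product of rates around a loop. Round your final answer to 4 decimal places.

0.9710

LMN→HVN→IRD→LMN: 0.531 × 0.228 × 8.02 = 0.97097
IRD→HVN→MYR→IRD: 4.28 × 0.208 × 1.08 = 0.96146
LMN→MYR→IRD→LMN: 0.111 × 1.08 × 8.02 = 0.96144
LMN→IRD→HVN→LMN: 0.12 × 4.28 × 1.8 = 0.92448
Maximum is LMN→HVN→IRD→LMN at 0.9710; no arbitrage — every cycle loses value.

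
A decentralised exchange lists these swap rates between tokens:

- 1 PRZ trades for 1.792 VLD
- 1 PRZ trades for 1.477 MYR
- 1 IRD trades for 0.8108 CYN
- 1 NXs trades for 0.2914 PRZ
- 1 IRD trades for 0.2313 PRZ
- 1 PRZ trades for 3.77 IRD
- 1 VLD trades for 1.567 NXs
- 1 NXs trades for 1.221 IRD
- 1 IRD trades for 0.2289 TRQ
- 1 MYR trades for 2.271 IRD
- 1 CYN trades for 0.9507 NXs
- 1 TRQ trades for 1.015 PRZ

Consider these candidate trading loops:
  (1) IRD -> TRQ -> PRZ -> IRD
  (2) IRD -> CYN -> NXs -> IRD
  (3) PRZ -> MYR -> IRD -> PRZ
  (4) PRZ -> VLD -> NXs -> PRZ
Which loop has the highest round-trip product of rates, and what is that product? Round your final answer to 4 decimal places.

0.9412

(1) 0.2289 × 1.015 × 3.77 = 0.87590
(2) 0.8108 × 0.9507 × 1.221 = 0.94118
(3) 1.477 × 2.271 × 0.2313 = 0.77584
(4) 1.792 × 1.567 × 0.2914 = 0.81827
Highest is cycle (2) at 0.9412 (≤1, no arbitrage).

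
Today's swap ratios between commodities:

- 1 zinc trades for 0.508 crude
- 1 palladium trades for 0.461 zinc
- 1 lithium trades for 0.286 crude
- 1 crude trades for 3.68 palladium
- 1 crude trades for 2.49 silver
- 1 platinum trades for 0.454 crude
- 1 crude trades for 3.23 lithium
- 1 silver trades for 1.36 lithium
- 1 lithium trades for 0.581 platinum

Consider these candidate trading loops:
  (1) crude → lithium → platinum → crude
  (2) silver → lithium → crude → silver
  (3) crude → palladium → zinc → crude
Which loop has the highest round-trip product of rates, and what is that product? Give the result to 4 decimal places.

(1) 3.23 × 0.581 × 0.454 = 0.85199
(2) 1.36 × 0.286 × 2.49 = 0.96851
(3) 3.68 × 0.461 × 0.508 = 0.86181
Highest is cycle (2) at 0.9685 (≤1, no arbitrage).

0.9685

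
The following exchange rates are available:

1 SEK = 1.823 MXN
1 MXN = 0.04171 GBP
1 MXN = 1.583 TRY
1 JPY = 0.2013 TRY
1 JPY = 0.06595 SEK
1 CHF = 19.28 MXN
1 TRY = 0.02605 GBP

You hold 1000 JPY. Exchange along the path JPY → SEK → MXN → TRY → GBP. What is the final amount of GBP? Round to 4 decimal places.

1000 JPY × 0.06595 = 65.95 SEK
65.95 SEK × 1.823 = 120.22685 MXN
120.22685 MXN × 1.583 = 190.31910355 TRY
190.31910355 TRY × 0.02605 = 4.9578126474775 GBP

4.9578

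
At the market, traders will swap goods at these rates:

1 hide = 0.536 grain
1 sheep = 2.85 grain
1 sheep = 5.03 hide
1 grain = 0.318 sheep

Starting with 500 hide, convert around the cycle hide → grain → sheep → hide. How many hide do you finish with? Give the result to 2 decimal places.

500 hide × 0.536 = 268 grain
268 grain × 0.318 = 85.224 sheep
85.224 sheep × 5.03 = 428.67672 hide

428.68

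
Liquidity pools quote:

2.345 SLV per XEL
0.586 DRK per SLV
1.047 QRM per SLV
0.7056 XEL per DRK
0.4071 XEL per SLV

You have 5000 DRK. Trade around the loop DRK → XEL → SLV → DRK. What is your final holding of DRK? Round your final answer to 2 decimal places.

4848.07

5000 DRK × 0.7056 = 3528 XEL
3528 XEL × 2.345 = 8273.16 SLV
8273.16 SLV × 0.586 = 4848.07176 DRK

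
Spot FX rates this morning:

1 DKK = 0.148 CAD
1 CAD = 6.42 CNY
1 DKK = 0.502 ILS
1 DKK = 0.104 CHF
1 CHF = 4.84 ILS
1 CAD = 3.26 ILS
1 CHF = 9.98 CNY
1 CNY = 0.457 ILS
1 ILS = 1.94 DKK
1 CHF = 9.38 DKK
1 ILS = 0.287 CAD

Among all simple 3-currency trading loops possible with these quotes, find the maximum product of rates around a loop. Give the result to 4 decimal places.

0.9765

DKK→CHF→ILS→DKK: 0.104 × 4.84 × 1.94 = 0.97652
CAD→ILS→DKK→CAD: 3.26 × 1.94 × 0.148 = 0.93601
CNY→ILS→CAD→CNY: 0.457 × 0.287 × 6.42 = 0.84204
Maximum is DKK→CHF→ILS→DKK at 0.9765; no arbitrage — every cycle loses value.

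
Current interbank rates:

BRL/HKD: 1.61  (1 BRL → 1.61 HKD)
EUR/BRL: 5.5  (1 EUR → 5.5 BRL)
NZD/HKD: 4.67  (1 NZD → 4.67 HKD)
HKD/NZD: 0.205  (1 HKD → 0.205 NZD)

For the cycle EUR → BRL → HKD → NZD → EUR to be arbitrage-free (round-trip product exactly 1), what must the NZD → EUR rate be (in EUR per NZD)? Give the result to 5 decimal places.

0.55088

Known legs of the cycle: 5.5 × 1.61 × 0.205 = 1.815275
For no arbitrage the full-cycle product must be 1, so the missing rate is 1 / 1.815275 ≈ 0.5508807.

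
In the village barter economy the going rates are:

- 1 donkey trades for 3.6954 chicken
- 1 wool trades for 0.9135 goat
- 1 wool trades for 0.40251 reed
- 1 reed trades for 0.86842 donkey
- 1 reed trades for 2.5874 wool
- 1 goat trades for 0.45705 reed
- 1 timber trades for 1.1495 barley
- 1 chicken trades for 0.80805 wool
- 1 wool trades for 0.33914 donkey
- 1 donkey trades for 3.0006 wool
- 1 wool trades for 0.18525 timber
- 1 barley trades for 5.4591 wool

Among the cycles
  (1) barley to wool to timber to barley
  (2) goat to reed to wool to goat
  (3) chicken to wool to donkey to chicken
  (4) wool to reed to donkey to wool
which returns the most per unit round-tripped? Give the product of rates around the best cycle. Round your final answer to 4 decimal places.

(1) 5.4591 × 0.18525 × 1.1495 = 1.16249
(2) 0.45705 × 2.5874 × 0.9135 = 1.08028
(3) 0.80805 × 0.33914 × 3.6954 = 1.01270
(4) 0.40251 × 0.86842 × 3.0006 = 1.04885
Highest is cycle (1) at 1.1625 (>1, arbitrage).

1.1625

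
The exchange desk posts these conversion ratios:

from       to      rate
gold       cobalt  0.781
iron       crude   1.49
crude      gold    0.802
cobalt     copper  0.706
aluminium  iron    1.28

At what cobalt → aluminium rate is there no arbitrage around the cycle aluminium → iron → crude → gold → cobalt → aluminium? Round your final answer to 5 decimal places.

0.83710

Known legs of the cycle: 1.28 × 1.49 × 0.802 × 0.781 = 1.1945976064
For no arbitrage the full-cycle product must be 1, so the missing rate is 1 / 1.1945976064 ≈ 0.8371020.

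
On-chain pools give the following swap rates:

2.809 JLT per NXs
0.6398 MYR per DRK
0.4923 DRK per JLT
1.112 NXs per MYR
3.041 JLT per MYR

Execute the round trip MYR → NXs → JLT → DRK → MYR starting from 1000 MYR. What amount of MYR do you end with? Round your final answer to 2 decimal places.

1000 MYR × 1.112 = 1112 NXs
1112 NXs × 2.809 = 3123.608 JLT
3123.608 JLT × 0.4923 = 1537.7522184 DRK
1537.7522184 DRK × 0.6398 = 983.85386933232 MYR

983.85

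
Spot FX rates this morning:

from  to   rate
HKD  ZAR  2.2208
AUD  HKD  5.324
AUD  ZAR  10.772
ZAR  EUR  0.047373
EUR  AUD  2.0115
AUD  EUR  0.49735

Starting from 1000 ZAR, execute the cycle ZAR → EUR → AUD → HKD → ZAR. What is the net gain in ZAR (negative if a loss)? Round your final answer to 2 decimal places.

1000 ZAR × 0.047373 = 47.373 EUR
47.373 EUR × 2.0115 = 95.2907895 AUD
95.2907895 AUD × 5.324 = 507.328163298 HKD
507.328163298 HKD × 2.2208 = 1126.6743850521984 ZAR
Net change: 1126.6743850521984 − 1000 = 126.6743850521984 ZAR

126.67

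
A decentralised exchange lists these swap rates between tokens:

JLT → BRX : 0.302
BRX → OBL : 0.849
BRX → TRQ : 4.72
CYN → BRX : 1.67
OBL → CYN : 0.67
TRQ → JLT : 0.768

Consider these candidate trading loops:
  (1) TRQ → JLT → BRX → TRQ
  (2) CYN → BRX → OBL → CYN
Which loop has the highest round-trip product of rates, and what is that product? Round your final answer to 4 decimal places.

1.0947

(1) 0.768 × 0.302 × 4.72 = 1.09474
(2) 1.67 × 0.849 × 0.67 = 0.94995
Highest is cycle (1) at 1.0947 (>1, arbitrage).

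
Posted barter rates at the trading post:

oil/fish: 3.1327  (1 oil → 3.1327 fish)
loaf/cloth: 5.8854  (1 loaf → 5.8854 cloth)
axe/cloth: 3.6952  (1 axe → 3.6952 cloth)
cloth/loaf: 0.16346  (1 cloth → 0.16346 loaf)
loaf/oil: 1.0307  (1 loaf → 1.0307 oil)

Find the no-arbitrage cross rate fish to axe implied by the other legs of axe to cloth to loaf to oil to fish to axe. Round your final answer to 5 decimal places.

Known legs of the cycle: 3.6952 × 0.16346 × 1.0307 × 3.1327 = 1.95029598613469488
For no arbitrage the full-cycle product must be 1, so the missing rate is 1 / 1.95029598613469488 ≈ 0.5127427.

0.51274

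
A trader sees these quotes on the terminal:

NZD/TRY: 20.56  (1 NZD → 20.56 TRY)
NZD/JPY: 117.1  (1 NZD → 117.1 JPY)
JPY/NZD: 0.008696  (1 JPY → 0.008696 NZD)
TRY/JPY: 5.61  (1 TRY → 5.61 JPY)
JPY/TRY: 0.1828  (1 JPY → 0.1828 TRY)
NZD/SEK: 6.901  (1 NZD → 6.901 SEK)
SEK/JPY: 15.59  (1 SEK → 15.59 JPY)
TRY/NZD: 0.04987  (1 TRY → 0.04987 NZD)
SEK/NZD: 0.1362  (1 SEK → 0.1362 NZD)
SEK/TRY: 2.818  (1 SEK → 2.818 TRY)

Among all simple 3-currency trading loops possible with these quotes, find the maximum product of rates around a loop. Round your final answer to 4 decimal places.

1.0675

TRY→NZD→JPY→TRY: 0.04987 × 117.1 × 0.1828 = 1.06751
TRY→JPY→NZD→TRY: 5.61 × 0.008696 × 20.56 = 1.00301
SEK→TRY→NZD→SEK: 2.818 × 0.04987 × 6.901 = 0.96982
SEK→JPY→NZD→SEK: 15.59 × 0.008696 × 6.901 = 0.93557
Maximum is TRY→NZD→JPY→TRY at 1.0675; arbitrage exists.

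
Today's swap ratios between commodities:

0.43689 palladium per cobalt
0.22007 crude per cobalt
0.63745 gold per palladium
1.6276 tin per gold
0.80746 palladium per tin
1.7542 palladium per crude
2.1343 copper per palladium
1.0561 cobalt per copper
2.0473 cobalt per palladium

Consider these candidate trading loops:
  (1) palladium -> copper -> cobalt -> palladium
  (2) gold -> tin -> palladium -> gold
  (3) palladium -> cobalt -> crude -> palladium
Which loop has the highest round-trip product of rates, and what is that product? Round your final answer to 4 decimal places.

0.9848

(1) 2.1343 × 1.0561 × 0.43689 = 0.98477
(2) 1.6276 × 0.80746 × 0.63745 = 0.83775
(3) 2.0473 × 0.22007 × 1.7542 = 0.79035
Highest is cycle (1) at 0.9848 (≤1, no arbitrage).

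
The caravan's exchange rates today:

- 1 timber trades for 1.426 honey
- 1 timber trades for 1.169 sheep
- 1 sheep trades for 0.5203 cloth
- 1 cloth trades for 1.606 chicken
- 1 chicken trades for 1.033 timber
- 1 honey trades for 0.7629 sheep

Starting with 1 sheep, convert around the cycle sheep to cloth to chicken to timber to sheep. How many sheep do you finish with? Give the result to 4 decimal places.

1 sheep × 0.5203 = 0.5203 cloth
0.5203 cloth × 1.606 = 0.8356018 chicken
0.8356018 chicken × 1.033 = 0.8631766594 timber
0.8631766594 timber × 1.169 = 1.0090535148386 sheep

1.0091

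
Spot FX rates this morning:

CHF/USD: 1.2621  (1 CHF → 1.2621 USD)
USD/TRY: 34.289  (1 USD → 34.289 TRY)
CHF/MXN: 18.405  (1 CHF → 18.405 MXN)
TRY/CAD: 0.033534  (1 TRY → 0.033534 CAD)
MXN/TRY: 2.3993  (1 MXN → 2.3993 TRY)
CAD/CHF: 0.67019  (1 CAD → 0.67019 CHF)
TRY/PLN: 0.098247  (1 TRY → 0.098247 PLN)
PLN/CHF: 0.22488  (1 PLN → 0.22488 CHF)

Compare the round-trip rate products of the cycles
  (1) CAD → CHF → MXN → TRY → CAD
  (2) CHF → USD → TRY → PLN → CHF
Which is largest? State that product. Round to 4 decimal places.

0.9924

(1) 0.67019 × 18.405 × 2.3993 × 0.033534 = 0.99244
(2) 1.2621 × 34.289 × 0.098247 × 0.22488 = 0.95613
Highest is cycle (1) at 0.9924 (≤1, no arbitrage).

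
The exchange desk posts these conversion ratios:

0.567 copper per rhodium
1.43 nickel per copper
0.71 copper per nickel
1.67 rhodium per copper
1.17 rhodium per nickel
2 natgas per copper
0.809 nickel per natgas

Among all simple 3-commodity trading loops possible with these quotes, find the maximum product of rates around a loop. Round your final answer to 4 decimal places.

1.1488

natgas→nickel→copper→natgas: 0.809 × 0.71 × 2 = 1.14878
rhodium→copper→nickel→rhodium: 0.567 × 1.43 × 1.17 = 0.94865
Maximum is natgas→nickel→copper→natgas at 1.1488; arbitrage exists.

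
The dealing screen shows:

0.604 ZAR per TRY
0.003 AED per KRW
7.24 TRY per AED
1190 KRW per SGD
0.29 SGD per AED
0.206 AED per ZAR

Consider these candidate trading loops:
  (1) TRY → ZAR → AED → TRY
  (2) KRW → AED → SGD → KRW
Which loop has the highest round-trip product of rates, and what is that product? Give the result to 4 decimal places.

1.0353

(1) 0.604 × 0.206 × 7.24 = 0.90083
(2) 0.003 × 0.29 × 1190 = 1.03530
Highest is cycle (2) at 1.0353 (>1, arbitrage).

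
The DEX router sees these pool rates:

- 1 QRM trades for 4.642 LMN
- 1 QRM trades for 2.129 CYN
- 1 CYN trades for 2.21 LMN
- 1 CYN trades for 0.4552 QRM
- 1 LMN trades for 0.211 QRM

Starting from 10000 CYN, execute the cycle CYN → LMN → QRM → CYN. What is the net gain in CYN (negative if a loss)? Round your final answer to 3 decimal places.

-72.260

10000 CYN × 2.21 = 22100 LMN
22100 LMN × 0.211 = 4663.1 QRM
4663.1 QRM × 2.129 = 9927.7399 CYN
Net change: 9927.7399 − 10000 = -72.2601 CYN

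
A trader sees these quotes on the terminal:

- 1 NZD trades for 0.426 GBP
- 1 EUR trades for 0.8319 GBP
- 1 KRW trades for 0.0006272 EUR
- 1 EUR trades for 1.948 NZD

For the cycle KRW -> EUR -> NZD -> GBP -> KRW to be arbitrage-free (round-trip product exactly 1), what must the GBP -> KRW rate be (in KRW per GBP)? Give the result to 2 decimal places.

1921.30

Known legs of the cycle: 0.0006272 × 1.948 × 0.426 = 0.0005204806656
For no arbitrage the full-cycle product must be 1, so the missing rate is 1 / 0.0005204806656 ≈ 1921.3010.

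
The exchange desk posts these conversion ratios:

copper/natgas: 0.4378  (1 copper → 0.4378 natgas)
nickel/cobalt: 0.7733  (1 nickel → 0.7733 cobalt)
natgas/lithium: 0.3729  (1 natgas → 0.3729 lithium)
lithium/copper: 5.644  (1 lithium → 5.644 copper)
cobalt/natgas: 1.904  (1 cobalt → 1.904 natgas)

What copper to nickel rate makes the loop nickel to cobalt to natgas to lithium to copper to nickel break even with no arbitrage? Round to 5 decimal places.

0.32270

Known legs of the cycle: 0.7733 × 1.904 × 0.3729 × 5.644 = 3.09880567520832
For no arbitrage the full-cycle product must be 1, so the missing rate is 1 / 3.09880567520832 ≈ 0.3227050.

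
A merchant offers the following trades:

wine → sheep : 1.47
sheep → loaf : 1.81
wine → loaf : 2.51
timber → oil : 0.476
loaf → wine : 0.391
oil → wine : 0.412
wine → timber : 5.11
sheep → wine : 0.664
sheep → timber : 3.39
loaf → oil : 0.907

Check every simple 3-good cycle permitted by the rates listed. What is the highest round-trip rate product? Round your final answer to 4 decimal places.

1.0403

loaf→wine→sheep→loaf: 0.391 × 1.47 × 1.81 = 1.04033
wine→timber→oil→wine: 5.11 × 0.476 × 0.412 = 1.00213
loaf→oil→wine→loaf: 0.907 × 0.412 × 2.51 = 0.93795
Maximum is loaf→wine→sheep→loaf at 1.0403; arbitrage exists.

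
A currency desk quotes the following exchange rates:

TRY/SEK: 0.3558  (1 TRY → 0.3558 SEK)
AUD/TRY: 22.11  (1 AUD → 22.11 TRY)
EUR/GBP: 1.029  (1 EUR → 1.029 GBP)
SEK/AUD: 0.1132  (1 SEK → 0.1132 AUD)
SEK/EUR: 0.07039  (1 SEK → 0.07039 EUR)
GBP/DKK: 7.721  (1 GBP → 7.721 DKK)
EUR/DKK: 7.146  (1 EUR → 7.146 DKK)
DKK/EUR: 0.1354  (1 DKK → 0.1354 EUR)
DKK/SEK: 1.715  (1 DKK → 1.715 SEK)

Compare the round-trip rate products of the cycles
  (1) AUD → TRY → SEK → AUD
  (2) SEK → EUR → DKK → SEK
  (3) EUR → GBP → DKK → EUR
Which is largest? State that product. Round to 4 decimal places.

1.0757

(1) 22.11 × 0.3558 × 0.1132 = 0.89051
(2) 0.07039 × 7.146 × 1.715 = 0.86266
(3) 1.029 × 7.721 × 0.1354 = 1.07574
Highest is cycle (3) at 1.0757 (>1, arbitrage).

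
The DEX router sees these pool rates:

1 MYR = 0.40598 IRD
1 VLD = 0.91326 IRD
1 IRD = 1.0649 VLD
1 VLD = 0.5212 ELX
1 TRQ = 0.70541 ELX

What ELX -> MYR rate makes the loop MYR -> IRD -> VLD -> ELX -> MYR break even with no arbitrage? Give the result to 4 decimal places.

4.4379

Known legs of the cycle: 0.40598 × 1.0649 × 0.5212 = 0.2253294067624
For no arbitrage the full-cycle product must be 1, so the missing rate is 1 / 0.2253294067624 ≈ 4.437947.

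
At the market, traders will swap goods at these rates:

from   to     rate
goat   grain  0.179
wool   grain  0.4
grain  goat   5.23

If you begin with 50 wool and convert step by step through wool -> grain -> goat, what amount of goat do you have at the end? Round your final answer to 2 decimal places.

50 wool × 0.4 = 20 grain
20 grain × 5.23 = 104.6 goat

104.60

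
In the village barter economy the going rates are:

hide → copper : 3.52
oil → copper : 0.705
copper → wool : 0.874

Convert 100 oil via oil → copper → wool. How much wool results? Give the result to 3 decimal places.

61.617

100 oil × 0.705 = 70.5 copper
70.5 copper × 0.874 = 61.617 wool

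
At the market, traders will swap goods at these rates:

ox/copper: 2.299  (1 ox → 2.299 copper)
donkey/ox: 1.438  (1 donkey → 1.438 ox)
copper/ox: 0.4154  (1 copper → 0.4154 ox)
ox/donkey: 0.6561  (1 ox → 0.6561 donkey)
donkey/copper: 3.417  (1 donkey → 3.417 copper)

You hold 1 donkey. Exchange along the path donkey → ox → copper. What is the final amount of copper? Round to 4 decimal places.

3.3060

1 donkey × 1.438 = 1.438 ox
1.438 ox × 2.299 = 3.305962 copper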